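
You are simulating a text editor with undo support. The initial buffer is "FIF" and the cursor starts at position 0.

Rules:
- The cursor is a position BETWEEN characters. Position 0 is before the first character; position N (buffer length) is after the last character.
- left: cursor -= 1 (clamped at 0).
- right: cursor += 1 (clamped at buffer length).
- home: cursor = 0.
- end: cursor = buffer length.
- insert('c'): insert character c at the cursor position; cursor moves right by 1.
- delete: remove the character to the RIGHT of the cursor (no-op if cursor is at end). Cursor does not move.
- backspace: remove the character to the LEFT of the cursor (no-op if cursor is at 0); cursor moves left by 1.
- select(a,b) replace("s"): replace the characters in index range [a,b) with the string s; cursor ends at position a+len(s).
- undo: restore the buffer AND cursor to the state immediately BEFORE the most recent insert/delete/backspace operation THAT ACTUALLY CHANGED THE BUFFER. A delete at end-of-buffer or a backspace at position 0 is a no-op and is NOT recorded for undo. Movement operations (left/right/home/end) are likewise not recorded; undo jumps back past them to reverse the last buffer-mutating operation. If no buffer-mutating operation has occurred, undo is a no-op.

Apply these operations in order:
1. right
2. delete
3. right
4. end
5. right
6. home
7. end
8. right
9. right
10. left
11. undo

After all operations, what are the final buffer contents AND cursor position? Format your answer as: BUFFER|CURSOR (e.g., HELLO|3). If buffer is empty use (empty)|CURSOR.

Answer: FIF|1

Derivation:
After op 1 (right): buf='FIF' cursor=1
After op 2 (delete): buf='FF' cursor=1
After op 3 (right): buf='FF' cursor=2
After op 4 (end): buf='FF' cursor=2
After op 5 (right): buf='FF' cursor=2
After op 6 (home): buf='FF' cursor=0
After op 7 (end): buf='FF' cursor=2
After op 8 (right): buf='FF' cursor=2
After op 9 (right): buf='FF' cursor=2
After op 10 (left): buf='FF' cursor=1
After op 11 (undo): buf='FIF' cursor=1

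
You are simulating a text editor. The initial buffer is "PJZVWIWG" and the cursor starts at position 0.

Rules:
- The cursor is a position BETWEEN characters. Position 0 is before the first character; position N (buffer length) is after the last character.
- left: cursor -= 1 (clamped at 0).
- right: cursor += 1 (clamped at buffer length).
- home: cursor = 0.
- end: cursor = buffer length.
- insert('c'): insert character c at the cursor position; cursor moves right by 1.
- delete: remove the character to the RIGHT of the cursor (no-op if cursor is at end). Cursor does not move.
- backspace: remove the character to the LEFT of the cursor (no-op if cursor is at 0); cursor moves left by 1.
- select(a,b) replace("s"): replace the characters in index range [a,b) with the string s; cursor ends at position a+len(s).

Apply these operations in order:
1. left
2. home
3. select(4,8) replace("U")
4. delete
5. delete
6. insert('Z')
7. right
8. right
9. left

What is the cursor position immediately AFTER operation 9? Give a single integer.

Answer: 5

Derivation:
After op 1 (left): buf='PJZVWIWG' cursor=0
After op 2 (home): buf='PJZVWIWG' cursor=0
After op 3 (select(4,8) replace("U")): buf='PJZVU' cursor=5
After op 4 (delete): buf='PJZVU' cursor=5
After op 5 (delete): buf='PJZVU' cursor=5
After op 6 (insert('Z')): buf='PJZVUZ' cursor=6
After op 7 (right): buf='PJZVUZ' cursor=6
After op 8 (right): buf='PJZVUZ' cursor=6
After op 9 (left): buf='PJZVUZ' cursor=5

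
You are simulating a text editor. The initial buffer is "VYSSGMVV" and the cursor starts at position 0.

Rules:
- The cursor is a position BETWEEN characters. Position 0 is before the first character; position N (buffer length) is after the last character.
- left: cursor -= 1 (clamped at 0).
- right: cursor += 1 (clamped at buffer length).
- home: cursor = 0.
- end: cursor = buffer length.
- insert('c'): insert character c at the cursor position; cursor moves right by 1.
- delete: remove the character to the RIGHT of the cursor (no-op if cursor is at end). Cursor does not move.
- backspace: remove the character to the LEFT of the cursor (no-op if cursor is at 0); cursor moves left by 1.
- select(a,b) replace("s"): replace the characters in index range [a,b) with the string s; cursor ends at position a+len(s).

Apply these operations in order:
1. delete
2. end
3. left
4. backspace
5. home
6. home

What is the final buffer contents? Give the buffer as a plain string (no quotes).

After op 1 (delete): buf='YSSGMVV' cursor=0
After op 2 (end): buf='YSSGMVV' cursor=7
After op 3 (left): buf='YSSGMVV' cursor=6
After op 4 (backspace): buf='YSSGMV' cursor=5
After op 5 (home): buf='YSSGMV' cursor=0
After op 6 (home): buf='YSSGMV' cursor=0

Answer: YSSGMV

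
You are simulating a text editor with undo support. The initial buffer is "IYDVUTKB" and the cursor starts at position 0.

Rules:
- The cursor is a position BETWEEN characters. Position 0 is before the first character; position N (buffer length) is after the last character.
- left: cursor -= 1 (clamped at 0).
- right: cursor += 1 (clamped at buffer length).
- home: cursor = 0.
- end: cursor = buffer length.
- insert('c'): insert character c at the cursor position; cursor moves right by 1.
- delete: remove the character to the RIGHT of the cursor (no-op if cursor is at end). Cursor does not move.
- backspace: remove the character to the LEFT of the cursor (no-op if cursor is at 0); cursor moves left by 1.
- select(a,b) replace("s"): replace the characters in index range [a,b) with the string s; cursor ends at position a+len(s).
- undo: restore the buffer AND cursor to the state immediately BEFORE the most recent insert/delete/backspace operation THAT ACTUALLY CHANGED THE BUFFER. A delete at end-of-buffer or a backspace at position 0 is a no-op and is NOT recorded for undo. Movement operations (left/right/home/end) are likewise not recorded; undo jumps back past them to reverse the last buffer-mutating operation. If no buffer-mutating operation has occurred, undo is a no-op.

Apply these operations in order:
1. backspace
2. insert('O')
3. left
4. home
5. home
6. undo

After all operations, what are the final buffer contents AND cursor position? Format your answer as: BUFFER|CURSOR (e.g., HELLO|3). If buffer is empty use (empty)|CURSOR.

Answer: IYDVUTKB|0

Derivation:
After op 1 (backspace): buf='IYDVUTKB' cursor=0
After op 2 (insert('O')): buf='OIYDVUTKB' cursor=1
After op 3 (left): buf='OIYDVUTKB' cursor=0
After op 4 (home): buf='OIYDVUTKB' cursor=0
After op 5 (home): buf='OIYDVUTKB' cursor=0
After op 6 (undo): buf='IYDVUTKB' cursor=0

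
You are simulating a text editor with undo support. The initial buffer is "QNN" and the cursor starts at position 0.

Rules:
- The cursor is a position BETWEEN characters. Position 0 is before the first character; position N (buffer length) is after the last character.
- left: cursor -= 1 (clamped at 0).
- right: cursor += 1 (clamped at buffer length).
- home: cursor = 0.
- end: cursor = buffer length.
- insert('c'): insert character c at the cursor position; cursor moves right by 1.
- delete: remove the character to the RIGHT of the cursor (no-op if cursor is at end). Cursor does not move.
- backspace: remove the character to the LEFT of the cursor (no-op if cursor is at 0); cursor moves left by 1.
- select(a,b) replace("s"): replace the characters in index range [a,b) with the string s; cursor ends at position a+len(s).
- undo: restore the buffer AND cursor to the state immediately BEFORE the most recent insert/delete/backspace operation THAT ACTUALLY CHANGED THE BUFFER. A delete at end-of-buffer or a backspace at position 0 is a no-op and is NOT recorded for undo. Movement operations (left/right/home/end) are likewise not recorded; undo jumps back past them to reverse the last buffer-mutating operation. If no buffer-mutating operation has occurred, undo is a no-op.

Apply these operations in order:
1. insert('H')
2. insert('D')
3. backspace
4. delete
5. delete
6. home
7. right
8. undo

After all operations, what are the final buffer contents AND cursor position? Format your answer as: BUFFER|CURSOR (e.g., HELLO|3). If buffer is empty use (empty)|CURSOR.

After op 1 (insert('H')): buf='HQNN' cursor=1
After op 2 (insert('D')): buf='HDQNN' cursor=2
After op 3 (backspace): buf='HQNN' cursor=1
After op 4 (delete): buf='HNN' cursor=1
After op 5 (delete): buf='HN' cursor=1
After op 6 (home): buf='HN' cursor=0
After op 7 (right): buf='HN' cursor=1
After op 8 (undo): buf='HNN' cursor=1

Answer: HNN|1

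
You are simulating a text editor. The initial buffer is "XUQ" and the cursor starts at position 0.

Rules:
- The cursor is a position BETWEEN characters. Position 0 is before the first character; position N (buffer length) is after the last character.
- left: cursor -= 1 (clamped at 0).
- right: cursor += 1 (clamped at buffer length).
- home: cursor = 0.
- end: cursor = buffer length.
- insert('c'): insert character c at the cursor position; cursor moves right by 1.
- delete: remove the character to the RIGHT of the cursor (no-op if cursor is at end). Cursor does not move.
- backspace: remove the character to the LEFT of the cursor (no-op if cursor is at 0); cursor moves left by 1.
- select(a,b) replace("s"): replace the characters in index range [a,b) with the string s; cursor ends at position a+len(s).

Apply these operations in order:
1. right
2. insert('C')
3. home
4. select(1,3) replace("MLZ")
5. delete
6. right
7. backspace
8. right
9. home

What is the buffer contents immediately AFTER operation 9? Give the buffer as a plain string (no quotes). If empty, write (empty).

After op 1 (right): buf='XUQ' cursor=1
After op 2 (insert('C')): buf='XCUQ' cursor=2
After op 3 (home): buf='XCUQ' cursor=0
After op 4 (select(1,3) replace("MLZ")): buf='XMLZQ' cursor=4
After op 5 (delete): buf='XMLZ' cursor=4
After op 6 (right): buf='XMLZ' cursor=4
After op 7 (backspace): buf='XML' cursor=3
After op 8 (right): buf='XML' cursor=3
After op 9 (home): buf='XML' cursor=0

Answer: XML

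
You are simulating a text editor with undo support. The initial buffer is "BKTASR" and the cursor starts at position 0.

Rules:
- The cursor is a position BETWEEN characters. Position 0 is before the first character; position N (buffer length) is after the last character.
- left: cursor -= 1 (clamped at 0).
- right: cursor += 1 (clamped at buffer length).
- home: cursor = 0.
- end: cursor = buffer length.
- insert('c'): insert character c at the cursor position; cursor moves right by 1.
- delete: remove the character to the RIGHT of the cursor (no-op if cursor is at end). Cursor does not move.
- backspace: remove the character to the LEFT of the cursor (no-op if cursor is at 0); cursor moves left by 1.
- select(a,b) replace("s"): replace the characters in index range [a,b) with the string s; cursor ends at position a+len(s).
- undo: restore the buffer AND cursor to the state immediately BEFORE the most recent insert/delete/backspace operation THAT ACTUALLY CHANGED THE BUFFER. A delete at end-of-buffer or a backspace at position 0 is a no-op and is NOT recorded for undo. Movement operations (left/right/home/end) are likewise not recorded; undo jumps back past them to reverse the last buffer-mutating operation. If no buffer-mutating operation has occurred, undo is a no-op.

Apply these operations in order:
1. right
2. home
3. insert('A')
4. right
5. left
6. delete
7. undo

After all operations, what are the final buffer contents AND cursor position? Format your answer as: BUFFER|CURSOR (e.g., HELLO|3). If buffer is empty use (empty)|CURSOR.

After op 1 (right): buf='BKTASR' cursor=1
After op 2 (home): buf='BKTASR' cursor=0
After op 3 (insert('A')): buf='ABKTASR' cursor=1
After op 4 (right): buf='ABKTASR' cursor=2
After op 5 (left): buf='ABKTASR' cursor=1
After op 6 (delete): buf='AKTASR' cursor=1
After op 7 (undo): buf='ABKTASR' cursor=1

Answer: ABKTASR|1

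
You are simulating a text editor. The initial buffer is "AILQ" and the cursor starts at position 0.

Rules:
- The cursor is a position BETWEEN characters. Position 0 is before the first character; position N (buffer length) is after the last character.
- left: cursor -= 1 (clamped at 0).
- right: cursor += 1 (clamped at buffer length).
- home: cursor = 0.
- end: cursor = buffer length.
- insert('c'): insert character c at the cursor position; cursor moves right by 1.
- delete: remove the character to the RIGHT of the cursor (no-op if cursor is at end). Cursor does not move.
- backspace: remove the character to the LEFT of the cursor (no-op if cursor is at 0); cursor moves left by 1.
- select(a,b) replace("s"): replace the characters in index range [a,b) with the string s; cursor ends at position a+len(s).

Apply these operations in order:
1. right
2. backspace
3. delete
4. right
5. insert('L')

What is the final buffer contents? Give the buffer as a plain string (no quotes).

Answer: LLQ

Derivation:
After op 1 (right): buf='AILQ' cursor=1
After op 2 (backspace): buf='ILQ' cursor=0
After op 3 (delete): buf='LQ' cursor=0
After op 4 (right): buf='LQ' cursor=1
After op 5 (insert('L')): buf='LLQ' cursor=2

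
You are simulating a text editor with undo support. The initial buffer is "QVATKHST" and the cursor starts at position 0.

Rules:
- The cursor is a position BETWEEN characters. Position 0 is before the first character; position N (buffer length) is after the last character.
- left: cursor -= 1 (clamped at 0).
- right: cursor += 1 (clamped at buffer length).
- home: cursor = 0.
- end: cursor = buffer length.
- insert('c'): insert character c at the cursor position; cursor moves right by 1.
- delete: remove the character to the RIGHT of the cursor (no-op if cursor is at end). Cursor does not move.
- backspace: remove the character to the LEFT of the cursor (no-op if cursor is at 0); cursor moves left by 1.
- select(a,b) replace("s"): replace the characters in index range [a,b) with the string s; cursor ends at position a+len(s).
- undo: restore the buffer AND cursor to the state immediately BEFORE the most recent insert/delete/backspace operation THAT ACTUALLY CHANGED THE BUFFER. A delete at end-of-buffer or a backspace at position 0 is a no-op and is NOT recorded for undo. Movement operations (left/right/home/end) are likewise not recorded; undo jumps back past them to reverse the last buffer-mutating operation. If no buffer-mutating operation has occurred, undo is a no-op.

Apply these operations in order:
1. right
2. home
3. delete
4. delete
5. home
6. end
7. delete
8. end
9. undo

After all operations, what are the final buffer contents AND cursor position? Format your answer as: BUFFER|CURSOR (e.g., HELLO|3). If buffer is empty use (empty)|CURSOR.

Answer: VATKHST|0

Derivation:
After op 1 (right): buf='QVATKHST' cursor=1
After op 2 (home): buf='QVATKHST' cursor=0
After op 3 (delete): buf='VATKHST' cursor=0
After op 4 (delete): buf='ATKHST' cursor=0
After op 5 (home): buf='ATKHST' cursor=0
After op 6 (end): buf='ATKHST' cursor=6
After op 7 (delete): buf='ATKHST' cursor=6
After op 8 (end): buf='ATKHST' cursor=6
After op 9 (undo): buf='VATKHST' cursor=0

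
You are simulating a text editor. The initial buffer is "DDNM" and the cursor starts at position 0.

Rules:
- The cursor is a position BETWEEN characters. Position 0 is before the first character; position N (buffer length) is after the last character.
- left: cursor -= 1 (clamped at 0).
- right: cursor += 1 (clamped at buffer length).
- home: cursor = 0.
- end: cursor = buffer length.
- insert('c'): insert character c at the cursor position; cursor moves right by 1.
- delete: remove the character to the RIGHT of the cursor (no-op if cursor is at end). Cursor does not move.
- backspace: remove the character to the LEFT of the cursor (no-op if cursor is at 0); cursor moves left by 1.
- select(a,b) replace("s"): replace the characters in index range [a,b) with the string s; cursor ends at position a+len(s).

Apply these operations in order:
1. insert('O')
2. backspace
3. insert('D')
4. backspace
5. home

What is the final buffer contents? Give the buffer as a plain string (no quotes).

After op 1 (insert('O')): buf='ODDNM' cursor=1
After op 2 (backspace): buf='DDNM' cursor=0
After op 3 (insert('D')): buf='DDDNM' cursor=1
After op 4 (backspace): buf='DDNM' cursor=0
After op 5 (home): buf='DDNM' cursor=0

Answer: DDNM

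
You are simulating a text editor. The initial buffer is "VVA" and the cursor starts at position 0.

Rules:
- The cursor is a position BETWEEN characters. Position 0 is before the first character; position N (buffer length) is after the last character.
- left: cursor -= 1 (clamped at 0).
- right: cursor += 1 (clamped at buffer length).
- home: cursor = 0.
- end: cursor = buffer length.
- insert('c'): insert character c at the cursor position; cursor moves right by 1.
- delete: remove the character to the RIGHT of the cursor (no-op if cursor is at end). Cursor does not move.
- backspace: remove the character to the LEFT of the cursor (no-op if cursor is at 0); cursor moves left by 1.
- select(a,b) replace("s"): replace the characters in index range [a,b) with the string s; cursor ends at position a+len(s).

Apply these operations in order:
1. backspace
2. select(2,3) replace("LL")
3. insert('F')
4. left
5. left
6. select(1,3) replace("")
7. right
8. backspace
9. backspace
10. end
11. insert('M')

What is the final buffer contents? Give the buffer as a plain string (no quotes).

After op 1 (backspace): buf='VVA' cursor=0
After op 2 (select(2,3) replace("LL")): buf='VVLL' cursor=4
After op 3 (insert('F')): buf='VVLLF' cursor=5
After op 4 (left): buf='VVLLF' cursor=4
After op 5 (left): buf='VVLLF' cursor=3
After op 6 (select(1,3) replace("")): buf='VLF' cursor=1
After op 7 (right): buf='VLF' cursor=2
After op 8 (backspace): buf='VF' cursor=1
After op 9 (backspace): buf='F' cursor=0
After op 10 (end): buf='F' cursor=1
After op 11 (insert('M')): buf='FM' cursor=2

Answer: FM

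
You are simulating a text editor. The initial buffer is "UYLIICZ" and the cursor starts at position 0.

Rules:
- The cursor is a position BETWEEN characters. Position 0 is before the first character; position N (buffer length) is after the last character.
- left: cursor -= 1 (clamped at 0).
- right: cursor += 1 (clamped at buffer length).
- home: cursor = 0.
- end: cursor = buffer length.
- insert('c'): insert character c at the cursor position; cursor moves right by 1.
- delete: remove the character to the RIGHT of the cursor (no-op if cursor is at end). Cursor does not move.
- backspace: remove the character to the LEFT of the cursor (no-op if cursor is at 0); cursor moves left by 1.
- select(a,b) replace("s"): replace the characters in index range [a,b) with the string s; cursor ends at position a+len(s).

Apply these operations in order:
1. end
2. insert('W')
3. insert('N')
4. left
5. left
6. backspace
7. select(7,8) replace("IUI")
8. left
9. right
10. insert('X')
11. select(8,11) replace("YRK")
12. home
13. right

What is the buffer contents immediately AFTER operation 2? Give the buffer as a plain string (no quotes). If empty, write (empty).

Answer: UYLIICZW

Derivation:
After op 1 (end): buf='UYLIICZ' cursor=7
After op 2 (insert('W')): buf='UYLIICZW' cursor=8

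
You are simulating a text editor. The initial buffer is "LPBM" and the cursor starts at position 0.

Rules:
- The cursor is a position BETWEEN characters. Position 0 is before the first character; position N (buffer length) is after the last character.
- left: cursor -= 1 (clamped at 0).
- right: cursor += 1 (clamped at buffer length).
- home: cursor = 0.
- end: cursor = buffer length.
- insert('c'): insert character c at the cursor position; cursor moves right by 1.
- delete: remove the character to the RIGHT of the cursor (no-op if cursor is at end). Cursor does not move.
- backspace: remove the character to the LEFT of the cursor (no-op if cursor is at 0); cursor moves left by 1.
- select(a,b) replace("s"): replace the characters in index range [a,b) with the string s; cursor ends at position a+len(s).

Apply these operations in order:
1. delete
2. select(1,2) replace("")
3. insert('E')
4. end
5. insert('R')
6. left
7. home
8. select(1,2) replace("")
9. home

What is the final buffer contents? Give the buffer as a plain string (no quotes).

Answer: PMR

Derivation:
After op 1 (delete): buf='PBM' cursor=0
After op 2 (select(1,2) replace("")): buf='PM' cursor=1
After op 3 (insert('E')): buf='PEM' cursor=2
After op 4 (end): buf='PEM' cursor=3
After op 5 (insert('R')): buf='PEMR' cursor=4
After op 6 (left): buf='PEMR' cursor=3
After op 7 (home): buf='PEMR' cursor=0
After op 8 (select(1,2) replace("")): buf='PMR' cursor=1
After op 9 (home): buf='PMR' cursor=0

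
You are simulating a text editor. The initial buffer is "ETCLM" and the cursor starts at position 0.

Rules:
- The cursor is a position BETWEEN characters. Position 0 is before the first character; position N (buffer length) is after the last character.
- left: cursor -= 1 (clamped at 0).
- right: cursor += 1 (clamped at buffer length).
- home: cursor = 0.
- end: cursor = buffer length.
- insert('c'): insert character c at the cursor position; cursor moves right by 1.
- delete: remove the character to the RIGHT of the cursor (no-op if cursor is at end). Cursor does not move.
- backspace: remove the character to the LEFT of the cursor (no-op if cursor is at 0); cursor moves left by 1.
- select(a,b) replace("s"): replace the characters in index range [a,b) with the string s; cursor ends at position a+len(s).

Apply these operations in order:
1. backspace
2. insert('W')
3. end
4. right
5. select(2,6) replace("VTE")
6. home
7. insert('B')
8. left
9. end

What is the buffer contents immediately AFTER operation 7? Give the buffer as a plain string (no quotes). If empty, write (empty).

After op 1 (backspace): buf='ETCLM' cursor=0
After op 2 (insert('W')): buf='WETCLM' cursor=1
After op 3 (end): buf='WETCLM' cursor=6
After op 4 (right): buf='WETCLM' cursor=6
After op 5 (select(2,6) replace("VTE")): buf='WEVTE' cursor=5
After op 6 (home): buf='WEVTE' cursor=0
After op 7 (insert('B')): buf='BWEVTE' cursor=1

Answer: BWEVTE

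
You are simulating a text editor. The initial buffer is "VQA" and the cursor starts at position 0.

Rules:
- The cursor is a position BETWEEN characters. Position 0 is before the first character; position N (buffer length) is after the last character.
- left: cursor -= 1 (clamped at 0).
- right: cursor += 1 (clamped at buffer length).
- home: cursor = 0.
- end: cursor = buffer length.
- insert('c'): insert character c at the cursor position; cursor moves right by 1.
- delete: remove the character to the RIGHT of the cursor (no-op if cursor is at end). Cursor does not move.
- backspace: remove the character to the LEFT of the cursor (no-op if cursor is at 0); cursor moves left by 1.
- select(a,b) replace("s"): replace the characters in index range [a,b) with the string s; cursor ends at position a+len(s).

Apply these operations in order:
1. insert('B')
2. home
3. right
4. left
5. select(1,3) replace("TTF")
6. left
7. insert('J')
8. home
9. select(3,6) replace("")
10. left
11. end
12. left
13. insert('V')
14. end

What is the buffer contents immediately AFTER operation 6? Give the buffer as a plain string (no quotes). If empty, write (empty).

Answer: BTTFA

Derivation:
After op 1 (insert('B')): buf='BVQA' cursor=1
After op 2 (home): buf='BVQA' cursor=0
After op 3 (right): buf='BVQA' cursor=1
After op 4 (left): buf='BVQA' cursor=0
After op 5 (select(1,3) replace("TTF")): buf='BTTFA' cursor=4
After op 6 (left): buf='BTTFA' cursor=3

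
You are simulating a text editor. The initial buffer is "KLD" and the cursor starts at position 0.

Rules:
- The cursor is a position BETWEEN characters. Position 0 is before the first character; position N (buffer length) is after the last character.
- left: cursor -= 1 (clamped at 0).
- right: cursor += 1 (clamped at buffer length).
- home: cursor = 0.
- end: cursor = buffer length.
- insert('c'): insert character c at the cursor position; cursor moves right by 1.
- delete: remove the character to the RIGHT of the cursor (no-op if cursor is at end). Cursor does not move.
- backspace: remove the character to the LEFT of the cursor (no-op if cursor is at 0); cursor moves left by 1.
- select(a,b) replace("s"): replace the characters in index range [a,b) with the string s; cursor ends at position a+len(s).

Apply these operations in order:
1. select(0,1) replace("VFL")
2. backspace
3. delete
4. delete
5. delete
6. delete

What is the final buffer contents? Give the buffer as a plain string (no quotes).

After op 1 (select(0,1) replace("VFL")): buf='VFLLD' cursor=3
After op 2 (backspace): buf='VFLD' cursor=2
After op 3 (delete): buf='VFD' cursor=2
After op 4 (delete): buf='VF' cursor=2
After op 5 (delete): buf='VF' cursor=2
After op 6 (delete): buf='VF' cursor=2

Answer: VF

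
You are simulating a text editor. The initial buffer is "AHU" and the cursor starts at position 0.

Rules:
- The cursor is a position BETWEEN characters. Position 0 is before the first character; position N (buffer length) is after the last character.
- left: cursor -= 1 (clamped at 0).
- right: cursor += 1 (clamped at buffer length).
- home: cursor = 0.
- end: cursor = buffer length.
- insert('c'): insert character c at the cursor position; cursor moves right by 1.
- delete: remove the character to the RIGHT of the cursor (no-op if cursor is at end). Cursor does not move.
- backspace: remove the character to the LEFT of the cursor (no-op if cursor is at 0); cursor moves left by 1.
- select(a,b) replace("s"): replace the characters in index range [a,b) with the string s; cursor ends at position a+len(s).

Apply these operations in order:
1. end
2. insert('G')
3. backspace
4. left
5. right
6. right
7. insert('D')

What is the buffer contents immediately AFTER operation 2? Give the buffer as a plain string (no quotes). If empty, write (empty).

After op 1 (end): buf='AHU' cursor=3
After op 2 (insert('G')): buf='AHUG' cursor=4

Answer: AHUG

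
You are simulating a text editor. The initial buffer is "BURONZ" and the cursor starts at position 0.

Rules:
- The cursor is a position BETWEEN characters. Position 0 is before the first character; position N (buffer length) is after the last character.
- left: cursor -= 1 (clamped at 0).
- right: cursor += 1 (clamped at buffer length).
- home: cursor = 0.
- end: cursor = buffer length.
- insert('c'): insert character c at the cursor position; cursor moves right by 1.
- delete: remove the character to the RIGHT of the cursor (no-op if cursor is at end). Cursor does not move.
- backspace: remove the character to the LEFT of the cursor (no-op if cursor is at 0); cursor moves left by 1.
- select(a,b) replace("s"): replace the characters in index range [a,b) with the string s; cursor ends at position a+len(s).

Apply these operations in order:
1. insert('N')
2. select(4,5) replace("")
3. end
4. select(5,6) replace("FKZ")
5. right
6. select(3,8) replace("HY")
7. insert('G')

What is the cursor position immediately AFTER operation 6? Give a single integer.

After op 1 (insert('N')): buf='NBURONZ' cursor=1
After op 2 (select(4,5) replace("")): buf='NBURNZ' cursor=4
After op 3 (end): buf='NBURNZ' cursor=6
After op 4 (select(5,6) replace("FKZ")): buf='NBURNFKZ' cursor=8
After op 5 (right): buf='NBURNFKZ' cursor=8
After op 6 (select(3,8) replace("HY")): buf='NBUHY' cursor=5

Answer: 5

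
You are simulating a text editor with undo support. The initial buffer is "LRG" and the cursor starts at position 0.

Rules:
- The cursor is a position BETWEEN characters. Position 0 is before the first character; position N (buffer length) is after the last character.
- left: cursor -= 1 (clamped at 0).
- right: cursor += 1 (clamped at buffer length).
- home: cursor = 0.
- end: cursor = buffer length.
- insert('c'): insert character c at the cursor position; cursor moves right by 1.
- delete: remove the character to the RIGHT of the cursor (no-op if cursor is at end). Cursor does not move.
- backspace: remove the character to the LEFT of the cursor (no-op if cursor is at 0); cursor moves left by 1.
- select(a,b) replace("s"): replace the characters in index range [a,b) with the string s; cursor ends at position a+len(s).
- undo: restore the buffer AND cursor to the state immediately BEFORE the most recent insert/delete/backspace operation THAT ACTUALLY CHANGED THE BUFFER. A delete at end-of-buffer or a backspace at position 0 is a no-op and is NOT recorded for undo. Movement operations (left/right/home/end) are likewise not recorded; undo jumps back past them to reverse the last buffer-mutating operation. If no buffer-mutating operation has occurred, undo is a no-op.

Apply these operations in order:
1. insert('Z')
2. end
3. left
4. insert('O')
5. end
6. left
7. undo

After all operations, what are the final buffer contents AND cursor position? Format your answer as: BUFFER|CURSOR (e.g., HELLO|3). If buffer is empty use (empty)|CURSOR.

After op 1 (insert('Z')): buf='ZLRG' cursor=1
After op 2 (end): buf='ZLRG' cursor=4
After op 3 (left): buf='ZLRG' cursor=3
After op 4 (insert('O')): buf='ZLROG' cursor=4
After op 5 (end): buf='ZLROG' cursor=5
After op 6 (left): buf='ZLROG' cursor=4
After op 7 (undo): buf='ZLRG' cursor=3

Answer: ZLRG|3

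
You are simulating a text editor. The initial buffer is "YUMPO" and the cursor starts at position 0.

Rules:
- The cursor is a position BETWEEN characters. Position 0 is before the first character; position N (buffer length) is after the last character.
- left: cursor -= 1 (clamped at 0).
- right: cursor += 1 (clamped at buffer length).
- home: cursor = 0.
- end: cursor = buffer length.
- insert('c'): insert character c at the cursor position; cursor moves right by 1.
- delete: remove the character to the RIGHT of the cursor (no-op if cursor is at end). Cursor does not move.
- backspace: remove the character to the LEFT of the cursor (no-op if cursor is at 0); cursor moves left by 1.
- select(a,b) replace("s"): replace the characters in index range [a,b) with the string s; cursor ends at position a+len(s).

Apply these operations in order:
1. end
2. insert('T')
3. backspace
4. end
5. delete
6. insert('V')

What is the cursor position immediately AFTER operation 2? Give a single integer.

Answer: 6

Derivation:
After op 1 (end): buf='YUMPO' cursor=5
After op 2 (insert('T')): buf='YUMPOT' cursor=6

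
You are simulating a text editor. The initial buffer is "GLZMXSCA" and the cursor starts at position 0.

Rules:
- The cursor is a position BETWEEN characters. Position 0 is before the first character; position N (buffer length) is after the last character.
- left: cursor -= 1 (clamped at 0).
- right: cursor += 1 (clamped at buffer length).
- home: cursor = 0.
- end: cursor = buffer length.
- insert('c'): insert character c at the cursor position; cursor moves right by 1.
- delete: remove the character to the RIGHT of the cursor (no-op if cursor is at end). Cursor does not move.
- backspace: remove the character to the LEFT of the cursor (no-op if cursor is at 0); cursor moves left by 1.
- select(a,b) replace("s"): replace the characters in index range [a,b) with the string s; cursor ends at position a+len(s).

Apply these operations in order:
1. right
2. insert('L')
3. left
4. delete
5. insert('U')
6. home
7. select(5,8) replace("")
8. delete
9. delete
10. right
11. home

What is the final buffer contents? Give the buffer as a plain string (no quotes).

After op 1 (right): buf='GLZMXSCA' cursor=1
After op 2 (insert('L')): buf='GLLZMXSCA' cursor=2
After op 3 (left): buf='GLLZMXSCA' cursor=1
After op 4 (delete): buf='GLZMXSCA' cursor=1
After op 5 (insert('U')): buf='GULZMXSCA' cursor=2
After op 6 (home): buf='GULZMXSCA' cursor=0
After op 7 (select(5,8) replace("")): buf='GULZMA' cursor=5
After op 8 (delete): buf='GULZM' cursor=5
After op 9 (delete): buf='GULZM' cursor=5
After op 10 (right): buf='GULZM' cursor=5
After op 11 (home): buf='GULZM' cursor=0

Answer: GULZM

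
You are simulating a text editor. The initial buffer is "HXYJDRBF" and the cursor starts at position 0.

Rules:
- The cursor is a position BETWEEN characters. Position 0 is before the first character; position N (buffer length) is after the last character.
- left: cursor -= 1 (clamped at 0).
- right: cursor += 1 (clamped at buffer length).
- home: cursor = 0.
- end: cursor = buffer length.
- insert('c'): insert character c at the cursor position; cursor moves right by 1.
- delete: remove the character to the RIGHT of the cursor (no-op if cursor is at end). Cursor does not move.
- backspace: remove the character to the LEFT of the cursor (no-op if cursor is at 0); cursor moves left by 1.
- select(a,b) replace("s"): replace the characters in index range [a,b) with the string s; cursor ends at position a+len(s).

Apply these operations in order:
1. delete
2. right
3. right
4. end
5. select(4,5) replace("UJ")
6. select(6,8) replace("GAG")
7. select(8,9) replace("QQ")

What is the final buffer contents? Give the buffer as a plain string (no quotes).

After op 1 (delete): buf='XYJDRBF' cursor=0
After op 2 (right): buf='XYJDRBF' cursor=1
After op 3 (right): buf='XYJDRBF' cursor=2
After op 4 (end): buf='XYJDRBF' cursor=7
After op 5 (select(4,5) replace("UJ")): buf='XYJDUJBF' cursor=6
After op 6 (select(6,8) replace("GAG")): buf='XYJDUJGAG' cursor=9
After op 7 (select(8,9) replace("QQ")): buf='XYJDUJGAQQ' cursor=10

Answer: XYJDUJGAQQ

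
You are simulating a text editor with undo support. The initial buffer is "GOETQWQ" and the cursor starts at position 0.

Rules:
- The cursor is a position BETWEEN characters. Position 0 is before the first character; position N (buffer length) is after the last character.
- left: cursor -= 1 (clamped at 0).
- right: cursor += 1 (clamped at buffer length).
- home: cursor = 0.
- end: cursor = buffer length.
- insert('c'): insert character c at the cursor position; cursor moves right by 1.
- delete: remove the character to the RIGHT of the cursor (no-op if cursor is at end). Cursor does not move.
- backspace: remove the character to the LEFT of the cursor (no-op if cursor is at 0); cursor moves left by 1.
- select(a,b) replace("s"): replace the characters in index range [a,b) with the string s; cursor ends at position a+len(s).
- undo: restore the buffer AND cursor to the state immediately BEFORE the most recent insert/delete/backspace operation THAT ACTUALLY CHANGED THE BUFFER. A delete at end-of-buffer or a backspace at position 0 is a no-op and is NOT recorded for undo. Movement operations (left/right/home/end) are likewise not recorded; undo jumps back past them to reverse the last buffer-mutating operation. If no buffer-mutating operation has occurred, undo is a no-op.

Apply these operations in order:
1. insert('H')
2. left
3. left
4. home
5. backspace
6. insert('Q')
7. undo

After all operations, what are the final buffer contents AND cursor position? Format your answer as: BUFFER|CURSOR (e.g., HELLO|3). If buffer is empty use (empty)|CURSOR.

Answer: HGOETQWQ|0

Derivation:
After op 1 (insert('H')): buf='HGOETQWQ' cursor=1
After op 2 (left): buf='HGOETQWQ' cursor=0
After op 3 (left): buf='HGOETQWQ' cursor=0
After op 4 (home): buf='HGOETQWQ' cursor=0
After op 5 (backspace): buf='HGOETQWQ' cursor=0
After op 6 (insert('Q')): buf='QHGOETQWQ' cursor=1
After op 7 (undo): buf='HGOETQWQ' cursor=0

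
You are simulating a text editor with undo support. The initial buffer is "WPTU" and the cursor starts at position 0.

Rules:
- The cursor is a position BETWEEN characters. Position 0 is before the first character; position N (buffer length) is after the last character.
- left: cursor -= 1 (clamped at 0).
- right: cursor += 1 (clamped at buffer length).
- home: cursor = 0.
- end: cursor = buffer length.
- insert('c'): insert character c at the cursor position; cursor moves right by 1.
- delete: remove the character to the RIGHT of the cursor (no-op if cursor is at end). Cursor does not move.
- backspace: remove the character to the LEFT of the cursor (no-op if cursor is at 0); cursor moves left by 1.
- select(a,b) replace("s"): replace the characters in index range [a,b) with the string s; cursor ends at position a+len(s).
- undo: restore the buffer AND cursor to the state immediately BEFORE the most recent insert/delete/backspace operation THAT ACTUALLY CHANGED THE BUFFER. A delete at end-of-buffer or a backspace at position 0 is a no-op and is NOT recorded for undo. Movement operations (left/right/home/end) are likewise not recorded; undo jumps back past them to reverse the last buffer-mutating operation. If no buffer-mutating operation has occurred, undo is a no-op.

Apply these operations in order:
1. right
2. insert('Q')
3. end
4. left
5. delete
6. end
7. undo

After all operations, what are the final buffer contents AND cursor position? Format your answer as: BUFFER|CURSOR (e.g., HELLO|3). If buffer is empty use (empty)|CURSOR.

After op 1 (right): buf='WPTU' cursor=1
After op 2 (insert('Q')): buf='WQPTU' cursor=2
After op 3 (end): buf='WQPTU' cursor=5
After op 4 (left): buf='WQPTU' cursor=4
After op 5 (delete): buf='WQPT' cursor=4
After op 6 (end): buf='WQPT' cursor=4
After op 7 (undo): buf='WQPTU' cursor=4

Answer: WQPTU|4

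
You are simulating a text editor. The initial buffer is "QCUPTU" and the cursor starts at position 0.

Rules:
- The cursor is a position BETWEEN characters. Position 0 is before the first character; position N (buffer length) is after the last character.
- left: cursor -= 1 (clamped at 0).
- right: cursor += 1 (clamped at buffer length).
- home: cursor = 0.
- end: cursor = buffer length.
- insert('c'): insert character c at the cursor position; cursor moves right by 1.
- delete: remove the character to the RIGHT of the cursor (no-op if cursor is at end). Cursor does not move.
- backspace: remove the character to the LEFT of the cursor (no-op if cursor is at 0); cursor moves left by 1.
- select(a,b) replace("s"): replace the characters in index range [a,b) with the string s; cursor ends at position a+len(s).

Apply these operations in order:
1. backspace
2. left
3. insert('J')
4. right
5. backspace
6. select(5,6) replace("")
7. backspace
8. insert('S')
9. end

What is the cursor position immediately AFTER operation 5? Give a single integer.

Answer: 1

Derivation:
After op 1 (backspace): buf='QCUPTU' cursor=0
After op 2 (left): buf='QCUPTU' cursor=0
After op 3 (insert('J')): buf='JQCUPTU' cursor=1
After op 4 (right): buf='JQCUPTU' cursor=2
After op 5 (backspace): buf='JCUPTU' cursor=1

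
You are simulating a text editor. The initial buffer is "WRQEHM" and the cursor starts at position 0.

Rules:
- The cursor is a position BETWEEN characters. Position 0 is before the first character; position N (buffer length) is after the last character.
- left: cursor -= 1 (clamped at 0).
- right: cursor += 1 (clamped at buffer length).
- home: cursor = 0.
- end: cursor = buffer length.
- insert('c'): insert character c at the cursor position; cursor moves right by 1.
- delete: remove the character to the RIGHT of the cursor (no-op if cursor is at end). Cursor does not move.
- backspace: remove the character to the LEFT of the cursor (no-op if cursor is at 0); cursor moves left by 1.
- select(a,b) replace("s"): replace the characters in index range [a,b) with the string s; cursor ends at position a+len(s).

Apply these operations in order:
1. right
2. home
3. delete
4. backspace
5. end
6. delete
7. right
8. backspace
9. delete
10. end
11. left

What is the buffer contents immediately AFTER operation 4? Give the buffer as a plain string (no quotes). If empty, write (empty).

After op 1 (right): buf='WRQEHM' cursor=1
After op 2 (home): buf='WRQEHM' cursor=0
After op 3 (delete): buf='RQEHM' cursor=0
After op 4 (backspace): buf='RQEHM' cursor=0

Answer: RQEHM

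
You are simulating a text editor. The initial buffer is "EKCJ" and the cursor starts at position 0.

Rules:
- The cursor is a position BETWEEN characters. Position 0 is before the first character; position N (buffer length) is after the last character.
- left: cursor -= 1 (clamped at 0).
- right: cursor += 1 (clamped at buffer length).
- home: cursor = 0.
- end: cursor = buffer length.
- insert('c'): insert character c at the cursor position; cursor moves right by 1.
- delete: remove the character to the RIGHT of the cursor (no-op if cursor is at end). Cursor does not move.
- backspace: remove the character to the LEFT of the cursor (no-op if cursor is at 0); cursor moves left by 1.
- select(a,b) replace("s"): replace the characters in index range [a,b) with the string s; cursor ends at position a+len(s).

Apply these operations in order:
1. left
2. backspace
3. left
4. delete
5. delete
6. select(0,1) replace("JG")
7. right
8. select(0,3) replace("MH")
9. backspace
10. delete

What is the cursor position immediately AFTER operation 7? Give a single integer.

Answer: 3

Derivation:
After op 1 (left): buf='EKCJ' cursor=0
After op 2 (backspace): buf='EKCJ' cursor=0
After op 3 (left): buf='EKCJ' cursor=0
After op 4 (delete): buf='KCJ' cursor=0
After op 5 (delete): buf='CJ' cursor=0
After op 6 (select(0,1) replace("JG")): buf='JGJ' cursor=2
After op 7 (right): buf='JGJ' cursor=3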